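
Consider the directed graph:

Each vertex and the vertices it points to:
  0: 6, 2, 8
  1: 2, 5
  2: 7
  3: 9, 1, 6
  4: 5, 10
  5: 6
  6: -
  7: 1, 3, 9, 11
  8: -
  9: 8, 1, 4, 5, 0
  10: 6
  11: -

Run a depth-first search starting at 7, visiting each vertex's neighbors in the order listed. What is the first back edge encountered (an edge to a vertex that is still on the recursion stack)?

2→7

DFS from 7 (visiting each vertex's neighbors in the order listed); mark gray on enter, black on exit:
7 gray
  1 gray
    2 gray
      2→7: 7 is gray → back edge
First back edge: 2 → 7.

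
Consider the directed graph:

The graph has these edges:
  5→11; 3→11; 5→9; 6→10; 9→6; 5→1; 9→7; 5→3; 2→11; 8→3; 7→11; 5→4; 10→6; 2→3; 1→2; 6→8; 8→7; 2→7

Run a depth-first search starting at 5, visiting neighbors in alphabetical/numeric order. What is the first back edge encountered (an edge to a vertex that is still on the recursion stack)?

DFS from 5 (visiting neighbors in alphabetical/numeric order); mark gray on enter, black on exit:
5 gray
  1 gray
    2 gray
      3 gray
        11 gray
        11 black
      3 black
      7 gray
        7→11: 11 black — skip
      7 black
      2→11: 11 black — skip
    2 black
  1 black
  5→3: 3 black — skip
  4 gray
  4 black
  9 gray
    6 gray
      8 gray
        8→3: 3 black — skip
        8→7: 7 black — skip
      8 black
      10 gray
        10→6: 6 is gray → back edge
First back edge: 10 → 6.

10→6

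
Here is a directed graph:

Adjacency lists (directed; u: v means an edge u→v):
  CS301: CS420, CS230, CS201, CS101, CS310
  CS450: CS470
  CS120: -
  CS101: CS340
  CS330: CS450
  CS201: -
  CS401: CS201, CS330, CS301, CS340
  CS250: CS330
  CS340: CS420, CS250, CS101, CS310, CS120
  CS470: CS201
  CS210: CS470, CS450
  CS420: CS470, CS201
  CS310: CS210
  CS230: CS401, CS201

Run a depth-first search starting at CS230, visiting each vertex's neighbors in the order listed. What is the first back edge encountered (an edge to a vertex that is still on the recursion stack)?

CS301→CS230

DFS from CS230 (visiting each vertex's neighbors in the order listed); mark gray on enter, black on exit:
CS230 gray
  CS401 gray
    CS201 gray
    CS201 black
    CS330 gray
      CS450 gray
        CS470 gray
          CS470→CS201: CS201 black — skip
        CS470 black
      CS450 black
    CS330 black
    CS301 gray
      CS420 gray
        CS420→CS470: CS470 black — skip
        CS420→CS201: CS201 black — skip
      CS420 black
      CS301→CS230: CS230 is gray → back edge
First back edge: CS301 → CS230.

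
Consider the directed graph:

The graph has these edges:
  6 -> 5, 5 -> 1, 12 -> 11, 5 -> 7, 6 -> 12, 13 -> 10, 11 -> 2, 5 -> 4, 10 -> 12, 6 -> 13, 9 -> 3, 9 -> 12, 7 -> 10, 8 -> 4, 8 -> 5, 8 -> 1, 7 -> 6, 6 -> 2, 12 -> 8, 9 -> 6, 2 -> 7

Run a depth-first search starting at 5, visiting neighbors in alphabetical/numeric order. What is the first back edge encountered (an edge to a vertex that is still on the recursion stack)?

2->7

DFS from 5 (visiting neighbors in alphabetical/numeric order); mark gray on enter, black on exit:
5 gray
  1 gray
  1 black
  4 gray
  4 black
  7 gray
    6 gray
      2 gray
        2→7: 7 is gray → back edge
First back edge: 2 → 7.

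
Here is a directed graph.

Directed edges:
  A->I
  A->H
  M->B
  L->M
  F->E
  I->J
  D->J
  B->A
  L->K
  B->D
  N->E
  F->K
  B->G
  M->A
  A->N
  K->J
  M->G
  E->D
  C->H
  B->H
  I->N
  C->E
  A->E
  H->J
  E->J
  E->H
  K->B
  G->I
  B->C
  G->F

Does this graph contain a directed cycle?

Yes

DFS with white/gray/black marking, starting from A:
A gray
  H gray
    J gray
    J black
  H black
  E gray
    E→J: J black — skip
    D gray
      D→J: J black — skip
    D black
    E→H: H black — skip
  E black
  N gray
    N→E: E black — skip
  N black
  I gray
    I→N: N black — skip
    I→J: J black — skip
  I black
A black
B gray
  B→D: D black — skip
  C gray
    C→E: E black — skip
    C→H: H black — skip
  C black
  B→H: H black — skip
  B→A: A black — skip
  G gray
    F gray
      K gray
        K→J: J black — skip
        K→B: B is gray → back edge
Back edge found, so a cycle exists: B → G → F → K → B.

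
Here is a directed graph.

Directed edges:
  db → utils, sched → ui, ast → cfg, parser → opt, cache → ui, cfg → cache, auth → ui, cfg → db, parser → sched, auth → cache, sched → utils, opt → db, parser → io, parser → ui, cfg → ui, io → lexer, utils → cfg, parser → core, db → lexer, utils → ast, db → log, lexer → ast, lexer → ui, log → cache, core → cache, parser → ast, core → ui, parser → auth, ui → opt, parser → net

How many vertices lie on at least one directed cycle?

A vertex is on a directed cycle iff it belongs to a strongly connected component of size ≥ 2 (or has a self-loop).
The vertices on cycles are {db, ui, ast, cfg, log, opt, cache, lexer, utils} — 9 in total.

9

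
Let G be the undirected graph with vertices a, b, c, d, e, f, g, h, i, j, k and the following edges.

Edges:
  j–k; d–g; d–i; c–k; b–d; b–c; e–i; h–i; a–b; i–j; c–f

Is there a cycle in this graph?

Yes

DFS, tracking each vertex's parent; an edge to a visited non-parent vertex closes a cycle.
Start from g:
visit g (parent –)
  visit d (parent g)
    visit i (parent d)
      visit h (parent i)
        h–i: parent, skip
      i–d: parent, skip
      visit j (parent i)
        j–i: parent, skip
        visit k (parent j)
          k–j: parent, skip
          visit c (parent k)
            visit b (parent c)
              b–d: d visited and ≠ parent → cycle
Cycle: d – i – j – k – c – b – d.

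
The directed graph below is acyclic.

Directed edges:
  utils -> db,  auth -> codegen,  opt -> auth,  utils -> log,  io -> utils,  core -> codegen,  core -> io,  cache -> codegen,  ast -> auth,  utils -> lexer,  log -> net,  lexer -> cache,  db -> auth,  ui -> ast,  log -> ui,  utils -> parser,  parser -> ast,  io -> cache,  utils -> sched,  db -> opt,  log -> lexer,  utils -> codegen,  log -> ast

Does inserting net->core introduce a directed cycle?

Yes

Adding net→core creates a cycle iff core can already reach net.
Path from core: core → io → utils → log → net.
So core → … → net → core is a cycle.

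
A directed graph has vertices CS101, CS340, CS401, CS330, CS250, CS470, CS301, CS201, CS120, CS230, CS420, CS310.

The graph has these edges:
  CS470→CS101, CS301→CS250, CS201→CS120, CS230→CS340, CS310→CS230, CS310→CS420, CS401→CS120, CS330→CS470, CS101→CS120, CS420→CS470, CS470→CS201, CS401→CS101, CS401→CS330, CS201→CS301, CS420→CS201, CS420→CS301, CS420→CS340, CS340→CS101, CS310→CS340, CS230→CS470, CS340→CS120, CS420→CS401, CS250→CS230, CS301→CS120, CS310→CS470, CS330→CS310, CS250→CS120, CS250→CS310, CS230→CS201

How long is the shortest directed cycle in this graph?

For each vertex v, BFS finds the shortest path from v back to v.
The shortest such closed walk is CS330 → CS310 → CS420 → CS401 → CS330, length 4.

4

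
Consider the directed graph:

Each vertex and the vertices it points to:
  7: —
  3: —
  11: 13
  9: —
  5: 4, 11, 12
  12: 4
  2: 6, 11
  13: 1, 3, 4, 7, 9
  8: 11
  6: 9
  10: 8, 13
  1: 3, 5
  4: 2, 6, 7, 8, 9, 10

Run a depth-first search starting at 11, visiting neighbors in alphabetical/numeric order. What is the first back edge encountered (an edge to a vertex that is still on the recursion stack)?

DFS from 11 (visiting neighbors in alphabetical/numeric order); mark gray on enter, black on exit:
11 gray
  13 gray
    1 gray
      3 gray
      3 black
      5 gray
        4 gray
          2 gray
            6 gray
              9 gray
              9 black
            6 black
            2→11: 11 is gray → back edge
First back edge: 2 → 11.

2->11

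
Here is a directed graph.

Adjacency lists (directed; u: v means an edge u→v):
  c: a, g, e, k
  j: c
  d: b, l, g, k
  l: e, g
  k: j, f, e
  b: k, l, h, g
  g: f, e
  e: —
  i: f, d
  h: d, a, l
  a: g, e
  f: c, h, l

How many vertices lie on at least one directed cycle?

10

A vertex is on a directed cycle iff it belongs to a strongly connected component of size ≥ 2 (or has a self-loop).
The vertices on cycles are {a, b, c, d, f, g, h, j, k, l} — 10 in total.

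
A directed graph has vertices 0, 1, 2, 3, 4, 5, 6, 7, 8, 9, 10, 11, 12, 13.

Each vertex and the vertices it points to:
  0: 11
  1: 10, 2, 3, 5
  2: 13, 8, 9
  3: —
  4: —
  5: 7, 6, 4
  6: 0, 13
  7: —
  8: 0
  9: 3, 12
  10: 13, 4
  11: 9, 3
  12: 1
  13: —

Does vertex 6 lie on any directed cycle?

Yes

6 is on a cycle iff 6 can reach itself via ≥1 edge.
6 → 0 → 11 → 9 → 12 → 1 → 5 → 6 — yes.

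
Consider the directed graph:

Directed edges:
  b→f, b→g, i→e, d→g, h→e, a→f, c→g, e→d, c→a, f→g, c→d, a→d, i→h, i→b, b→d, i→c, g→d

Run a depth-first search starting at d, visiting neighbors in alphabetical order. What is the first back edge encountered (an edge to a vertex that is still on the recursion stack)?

g->d

DFS from d (visiting neighbors in alphabetical order); mark gray on enter, black on exit:
d gray
  g gray
    g→d: d is gray → back edge
First back edge: g → d.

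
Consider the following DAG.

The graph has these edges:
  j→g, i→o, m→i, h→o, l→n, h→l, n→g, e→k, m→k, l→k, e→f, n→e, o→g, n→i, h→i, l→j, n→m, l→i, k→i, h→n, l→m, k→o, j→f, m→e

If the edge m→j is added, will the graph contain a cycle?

Adding m→j creates a cycle iff j can already reach m.
Explore from j: no path reaches m. The graph stays acyclic.

No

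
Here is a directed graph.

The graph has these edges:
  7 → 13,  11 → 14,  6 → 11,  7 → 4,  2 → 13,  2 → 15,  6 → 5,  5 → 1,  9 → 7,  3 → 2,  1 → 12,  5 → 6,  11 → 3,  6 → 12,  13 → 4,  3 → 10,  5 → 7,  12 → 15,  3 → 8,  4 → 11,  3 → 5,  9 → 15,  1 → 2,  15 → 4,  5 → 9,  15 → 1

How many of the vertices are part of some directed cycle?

12

A vertex is on a directed cycle iff it belongs to a strongly connected component of size ≥ 2 (or has a self-loop).
The vertices on cycles are {1, 2, 3, 4, 5, 6, 7, 9, 11, 12, 13, 15} — 12 in total.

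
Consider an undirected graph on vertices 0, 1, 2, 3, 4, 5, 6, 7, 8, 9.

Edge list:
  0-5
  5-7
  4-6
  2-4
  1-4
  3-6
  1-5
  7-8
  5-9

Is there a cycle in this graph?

No

DFS, tracking each vertex's parent; an edge to a visited non-parent vertex closes a cycle.
Start from 6:
visit 6 (parent –)
  visit 3 (parent 6)
    3–6: parent, skip
  visit 4 (parent 6)
    visit 2 (parent 4)
      2–4: parent, skip
    visit 1 (parent 4)
      visit 5 (parent 1)
        visit 0 (parent 5)
          0–5: parent, skip
        5–1: parent, skip
        visit 9 (parent 5)
          9–5: parent, skip
        visit 7 (parent 5)
          7–5: parent, skip
          visit 8 (parent 7)
            8–7: parent, skip
      1–4: parent, skip
    4–6: parent, skip
No non-parent visited neighbor found — the graph is a forest.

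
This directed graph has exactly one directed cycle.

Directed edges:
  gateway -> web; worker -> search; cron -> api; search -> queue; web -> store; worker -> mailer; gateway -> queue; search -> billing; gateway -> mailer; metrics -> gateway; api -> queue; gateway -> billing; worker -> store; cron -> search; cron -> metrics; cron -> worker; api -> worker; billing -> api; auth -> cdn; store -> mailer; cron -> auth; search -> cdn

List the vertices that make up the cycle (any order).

api, search, worker, billing

DFS with gray/black marking from worker:
worker gray
  store gray
    mailer gray
    mailer black
  store black
  worker→mailer: mailer black — skip
  search gray
    billing gray
      api gray
        api→worker: worker is gray → back edge
Back edge closes the cycle worker → search → billing → api → worker; its vertices are {api, search, worker, billing}.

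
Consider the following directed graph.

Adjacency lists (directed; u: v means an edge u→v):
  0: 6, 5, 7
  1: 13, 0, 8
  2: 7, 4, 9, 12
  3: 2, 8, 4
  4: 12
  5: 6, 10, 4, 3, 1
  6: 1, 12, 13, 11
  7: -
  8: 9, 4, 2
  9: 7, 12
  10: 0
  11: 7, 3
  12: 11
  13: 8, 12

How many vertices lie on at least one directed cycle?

A vertex is on a directed cycle iff it belongs to a strongly connected component of size ≥ 2 (or has a self-loop).
The vertices on cycles are {0, 1, 2, 3, 4, 5, 6, 8, 9, 10, 11, 12} — 12 in total.

12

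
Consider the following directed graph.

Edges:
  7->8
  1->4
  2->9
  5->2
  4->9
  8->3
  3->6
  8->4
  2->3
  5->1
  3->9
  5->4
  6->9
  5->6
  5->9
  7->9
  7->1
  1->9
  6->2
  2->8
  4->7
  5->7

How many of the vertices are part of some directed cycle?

7

A vertex is on a directed cycle iff it belongs to a strongly connected component of size ≥ 2 (or has a self-loop).
The vertices on cycles are {1, 2, 3, 4, 6, 7, 8} — 7 in total.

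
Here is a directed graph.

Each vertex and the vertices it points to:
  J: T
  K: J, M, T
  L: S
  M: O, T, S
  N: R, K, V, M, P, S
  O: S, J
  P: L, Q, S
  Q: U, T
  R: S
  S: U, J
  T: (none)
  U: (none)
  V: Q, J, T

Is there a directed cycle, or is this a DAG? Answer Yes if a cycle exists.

No

DFS with white/gray/black marking, starting from J:
J gray
  T gray
  T black
J black
K gray
  K→J: J black — skip
  M gray
    O gray
      S gray
        U gray
        U black
        S→J: J black — skip
      S black
      O→J: J black — skip
    O black
    M→T: T black — skip
    M→S: S black — skip
  M black
  K→T: T black — skip
K black
L gray
  L→S: S black — skip
L black
N gray
  R gray
    R→S: S black — skip
  R black
  N→K: K black — skip
  V gray
    Q gray
      Q→U: U black — skip
      Q→T: T black — skip
    Q black
    V→J: J black — skip
    V→T: T black — skip
  V black
  N→M: M black — skip
  P gray
    P→L: L black — skip
    P→Q: Q black — skip
    P→S: S black — skip
  P black
  N→S: S black — skip
N black
Every edge goes to a white or black vertex — no back edge, so the graph is acyclic.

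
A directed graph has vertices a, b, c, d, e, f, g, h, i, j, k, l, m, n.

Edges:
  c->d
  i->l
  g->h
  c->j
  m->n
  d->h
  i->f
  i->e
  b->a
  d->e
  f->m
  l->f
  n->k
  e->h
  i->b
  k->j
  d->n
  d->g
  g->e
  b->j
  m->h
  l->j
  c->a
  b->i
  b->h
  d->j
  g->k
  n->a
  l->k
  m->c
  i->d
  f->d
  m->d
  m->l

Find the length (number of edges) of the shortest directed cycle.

2

For each vertex v, BFS finds the shortest path from v back to v.
The shortest such closed walk is i → b → i, length 2.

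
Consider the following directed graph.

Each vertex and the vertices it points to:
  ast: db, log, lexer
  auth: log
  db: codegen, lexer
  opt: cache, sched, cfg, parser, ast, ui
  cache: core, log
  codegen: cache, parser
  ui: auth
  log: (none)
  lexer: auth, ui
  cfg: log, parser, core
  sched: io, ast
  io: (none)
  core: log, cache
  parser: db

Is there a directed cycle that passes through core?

Yes

core is on a cycle iff core can reach itself via ≥1 edge.
core → cache → core — yes.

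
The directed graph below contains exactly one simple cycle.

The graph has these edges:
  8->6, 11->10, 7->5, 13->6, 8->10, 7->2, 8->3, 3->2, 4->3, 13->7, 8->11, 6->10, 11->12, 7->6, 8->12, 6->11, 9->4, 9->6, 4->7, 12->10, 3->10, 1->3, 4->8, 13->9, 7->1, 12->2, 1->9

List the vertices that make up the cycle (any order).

1, 4, 7, 9

DFS with gray/black marking from 9:
9 gray
  6 gray
    11 gray
      12 gray
        10 gray
        10 black
        2 gray
        2 black
      12 black
      11→10: 10 black — skip
    11 black
    6→10: 10 black — skip
  6 black
  4 gray
    3 gray
      3→2: 2 black — skip
      3→10: 10 black — skip
    3 black
    8 gray
      8→11: 11 black — skip
      8→3: 3 black — skip
      8→12: 12 black — skip
      8→10: 10 black — skip
      8→6: 6 black — skip
    8 black
    7 gray
      1 gray
        1→3: 3 black — skip
        1→9: 9 is gray → back edge
Back edge closes the cycle 9 → 4 → 7 → 1 → 9; its vertices are {1, 4, 7, 9}.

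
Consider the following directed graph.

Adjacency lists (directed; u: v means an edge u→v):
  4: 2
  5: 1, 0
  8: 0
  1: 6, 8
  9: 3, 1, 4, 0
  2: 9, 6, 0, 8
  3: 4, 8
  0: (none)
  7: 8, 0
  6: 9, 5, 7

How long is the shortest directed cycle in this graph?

3

For each vertex v, BFS finds the shortest path from v back to v.
The shortest such closed walk is 2 → 9 → 4 → 2, length 3.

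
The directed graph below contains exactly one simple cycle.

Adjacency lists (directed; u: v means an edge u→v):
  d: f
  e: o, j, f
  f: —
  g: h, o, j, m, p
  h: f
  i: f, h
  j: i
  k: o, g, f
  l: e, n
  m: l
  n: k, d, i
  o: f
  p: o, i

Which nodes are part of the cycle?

DFS with gray/black marking from k:
k gray
  o gray
    f gray
    f black
  o black
  g gray
    h gray
      h→f: f black — skip
    h black
    g→o: o black — skip
    j gray
      i gray
        i→f: f black — skip
        i→h: h black — skip
      i black
    j black
    m gray
      l gray
        e gray
          e→o: o black — skip
          e→j: j black — skip
          e→f: f black — skip
        e black
        n gray
          n→k: k is gray → back edge
Back edge closes the cycle k → g → m → l → n → k; its vertices are {g, k, l, m, n}.

g, k, l, m, n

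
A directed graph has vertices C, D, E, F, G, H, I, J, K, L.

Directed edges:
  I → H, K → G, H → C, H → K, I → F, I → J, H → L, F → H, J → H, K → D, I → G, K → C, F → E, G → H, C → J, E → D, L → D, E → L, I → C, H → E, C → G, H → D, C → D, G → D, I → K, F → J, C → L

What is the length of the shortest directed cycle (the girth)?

For each vertex v, BFS finds the shortest path from v back to v.
The shortest such closed walk is K → G → H → K, length 3.

3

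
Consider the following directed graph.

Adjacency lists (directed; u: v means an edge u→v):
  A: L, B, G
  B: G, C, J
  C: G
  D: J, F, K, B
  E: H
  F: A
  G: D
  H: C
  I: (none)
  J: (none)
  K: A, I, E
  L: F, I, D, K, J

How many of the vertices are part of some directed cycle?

10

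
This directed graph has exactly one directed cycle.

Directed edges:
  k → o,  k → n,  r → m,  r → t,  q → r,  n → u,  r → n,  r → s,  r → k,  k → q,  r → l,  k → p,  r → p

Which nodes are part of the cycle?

DFS with gray/black marking from r:
r gray
  s gray
  s black
  k gray
    n gray
      u gray
      u black
    n black
    o gray
    o black
    q gray
      q→r: r is gray → back edge
Back edge closes the cycle r → k → q → r; its vertices are {k, q, r}.

k, q, r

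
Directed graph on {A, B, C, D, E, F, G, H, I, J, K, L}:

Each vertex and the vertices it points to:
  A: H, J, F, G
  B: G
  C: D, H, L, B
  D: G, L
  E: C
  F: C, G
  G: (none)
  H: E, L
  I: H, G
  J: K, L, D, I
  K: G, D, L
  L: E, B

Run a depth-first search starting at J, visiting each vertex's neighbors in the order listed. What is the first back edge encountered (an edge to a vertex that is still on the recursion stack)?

DFS from J (visiting each vertex's neighbors in the order listed); mark gray on enter, black on exit:
J gray
  K gray
    G gray
    G black
    D gray
      D→G: G black — skip
      L gray
        E gray
          C gray
            C→D: D is gray → back edge
First back edge: C → D.

C->D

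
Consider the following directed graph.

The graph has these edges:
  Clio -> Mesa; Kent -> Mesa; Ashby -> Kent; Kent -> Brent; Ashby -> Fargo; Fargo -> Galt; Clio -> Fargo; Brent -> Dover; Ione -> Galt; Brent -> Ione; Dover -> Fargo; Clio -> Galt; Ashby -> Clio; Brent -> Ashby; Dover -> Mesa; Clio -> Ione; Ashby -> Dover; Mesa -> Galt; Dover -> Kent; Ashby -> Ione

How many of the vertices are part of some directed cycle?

A vertex is on a directed cycle iff it belongs to a strongly connected component of size ≥ 2 (or has a self-loop).
The vertices on cycles are {Kent, Ashby, Brent, Dover} — 4 in total.

4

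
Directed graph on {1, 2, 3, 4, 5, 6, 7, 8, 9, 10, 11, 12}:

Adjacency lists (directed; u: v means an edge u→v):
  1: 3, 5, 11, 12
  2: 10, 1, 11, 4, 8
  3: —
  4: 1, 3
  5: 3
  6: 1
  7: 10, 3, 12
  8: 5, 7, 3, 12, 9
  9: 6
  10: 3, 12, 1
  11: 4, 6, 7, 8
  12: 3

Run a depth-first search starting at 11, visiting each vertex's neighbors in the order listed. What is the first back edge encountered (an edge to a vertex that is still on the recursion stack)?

1->11

DFS from 11 (visiting each vertex's neighbors in the order listed); mark gray on enter, black on exit:
11 gray
  4 gray
    1 gray
      3 gray
      3 black
      5 gray
        5→3: 3 black — skip
      5 black
      1→11: 11 is gray → back edge
First back edge: 1 → 11.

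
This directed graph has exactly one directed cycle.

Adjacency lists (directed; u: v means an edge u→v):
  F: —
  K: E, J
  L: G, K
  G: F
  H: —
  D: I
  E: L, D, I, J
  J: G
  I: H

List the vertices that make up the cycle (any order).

E, K, L

DFS with gray/black marking from L:
L gray
  G gray
    F gray
    F black
  G black
  K gray
    E gray
      E→L: L is gray → back edge
Back edge closes the cycle L → K → E → L; its vertices are {E, K, L}.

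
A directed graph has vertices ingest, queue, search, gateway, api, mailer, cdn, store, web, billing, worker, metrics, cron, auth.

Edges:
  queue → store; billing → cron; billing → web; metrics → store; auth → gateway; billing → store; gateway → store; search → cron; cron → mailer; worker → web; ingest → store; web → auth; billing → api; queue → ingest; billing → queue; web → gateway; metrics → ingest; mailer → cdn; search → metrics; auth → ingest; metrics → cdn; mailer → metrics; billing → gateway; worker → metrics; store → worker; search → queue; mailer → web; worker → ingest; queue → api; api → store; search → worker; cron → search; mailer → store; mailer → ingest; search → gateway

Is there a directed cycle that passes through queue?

No

queue lies on a cycle iff there is a path from queue back to itself.
Exploring from queue, it never reaches itself; equivalently, its strongly connected component is a singleton.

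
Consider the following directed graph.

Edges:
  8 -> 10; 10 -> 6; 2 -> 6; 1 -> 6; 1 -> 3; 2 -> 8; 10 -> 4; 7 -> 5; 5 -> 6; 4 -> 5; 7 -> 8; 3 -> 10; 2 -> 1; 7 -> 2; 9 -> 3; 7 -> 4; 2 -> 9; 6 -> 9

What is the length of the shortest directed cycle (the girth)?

For each vertex v, BFS finds the shortest path from v back to v.
The shortest such closed walk is 9 → 3 → 10 → 6 → 9, length 4.

4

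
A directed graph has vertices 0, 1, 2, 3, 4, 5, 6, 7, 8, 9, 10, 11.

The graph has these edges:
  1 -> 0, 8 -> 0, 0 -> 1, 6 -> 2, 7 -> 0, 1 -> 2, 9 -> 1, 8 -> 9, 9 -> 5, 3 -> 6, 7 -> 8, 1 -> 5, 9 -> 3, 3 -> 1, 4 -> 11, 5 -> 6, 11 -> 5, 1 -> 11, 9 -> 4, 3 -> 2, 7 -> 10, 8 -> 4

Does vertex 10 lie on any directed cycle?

No

10 lies on a cycle iff there is a path from 10 back to itself.
Exploring from 10, it never reaches itself; equivalently, its strongly connected component is a singleton.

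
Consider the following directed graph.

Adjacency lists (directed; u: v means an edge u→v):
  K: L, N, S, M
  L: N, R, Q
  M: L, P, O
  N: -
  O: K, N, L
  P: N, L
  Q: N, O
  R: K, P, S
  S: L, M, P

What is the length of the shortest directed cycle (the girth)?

For each vertex v, BFS finds the shortest path from v back to v.
The shortest such closed walk is R → P → L → R, length 3.

3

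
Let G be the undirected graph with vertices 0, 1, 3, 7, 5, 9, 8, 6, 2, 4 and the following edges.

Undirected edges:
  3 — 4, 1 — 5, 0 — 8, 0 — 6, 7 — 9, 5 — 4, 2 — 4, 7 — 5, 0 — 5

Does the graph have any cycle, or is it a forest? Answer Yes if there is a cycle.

DFS, tracking each vertex's parent; an edge to a visited non-parent vertex closes a cycle.
Start from 5:
visit 5 (parent –)
  visit 1 (parent 5)
    1–5: parent, skip
  visit 7 (parent 5)
    visit 9 (parent 7)
      9–7: parent, skip
    7–5: parent, skip
  visit 4 (parent 5)
    visit 2 (parent 4)
      2–4: parent, skip
    visit 3 (parent 4)
      3–4: parent, skip
    4–5: parent, skip
  visit 0 (parent 5)
    visit 8 (parent 0)
      8–0: parent, skip
    visit 6 (parent 0)
      6–0: parent, skip
    0–5: parent, skip
No non-parent visited neighbor found — the graph is a forest.

No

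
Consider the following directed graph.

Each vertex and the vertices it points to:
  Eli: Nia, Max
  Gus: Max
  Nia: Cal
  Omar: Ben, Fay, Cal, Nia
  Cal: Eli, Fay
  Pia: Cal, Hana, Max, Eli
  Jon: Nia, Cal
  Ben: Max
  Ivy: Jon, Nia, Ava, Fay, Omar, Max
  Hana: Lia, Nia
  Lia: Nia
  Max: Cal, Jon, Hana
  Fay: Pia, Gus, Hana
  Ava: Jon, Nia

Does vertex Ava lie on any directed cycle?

Ava lies on a cycle iff there is a path from Ava back to itself.
Exploring from Ava, it never reaches itself; equivalently, its strongly connected component is a singleton.

No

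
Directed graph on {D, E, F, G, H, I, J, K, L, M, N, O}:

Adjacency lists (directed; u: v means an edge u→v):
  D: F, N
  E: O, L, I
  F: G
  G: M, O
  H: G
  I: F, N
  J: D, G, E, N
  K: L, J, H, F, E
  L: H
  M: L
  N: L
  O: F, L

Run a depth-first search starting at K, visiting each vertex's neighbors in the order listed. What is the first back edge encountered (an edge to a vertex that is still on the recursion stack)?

DFS from K (visiting each vertex's neighbors in the order listed); mark gray on enter, black on exit:
K gray
  L gray
    H gray
      G gray
        M gray
          M→L: L is gray → back edge
First back edge: M → L.

M->L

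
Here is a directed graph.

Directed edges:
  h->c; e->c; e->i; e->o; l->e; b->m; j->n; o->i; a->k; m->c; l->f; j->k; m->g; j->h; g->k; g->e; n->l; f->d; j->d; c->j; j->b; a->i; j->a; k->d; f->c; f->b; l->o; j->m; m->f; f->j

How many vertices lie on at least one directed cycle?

10

A vertex is on a directed cycle iff it belongs to a strongly connected component of size ≥ 2 (or has a self-loop).
The vertices on cycles are {b, c, e, f, g, h, j, l, m, n} — 10 in total.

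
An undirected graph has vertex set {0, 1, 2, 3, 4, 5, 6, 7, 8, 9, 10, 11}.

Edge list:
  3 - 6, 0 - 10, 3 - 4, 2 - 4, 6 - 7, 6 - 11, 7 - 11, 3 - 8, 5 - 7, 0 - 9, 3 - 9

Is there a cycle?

Yes

DFS, tracking each vertex's parent; an edge to a visited non-parent vertex closes a cycle.
Start from 10:
visit 10 (parent –)
  visit 0 (parent 10)
    0–10: parent, skip
    visit 9 (parent 0)
      visit 3 (parent 9)
        visit 8 (parent 3)
          8–3: parent, skip
        visit 6 (parent 3)
          6–3: parent, skip
          visit 7 (parent 6)
            visit 5 (parent 7)
              5–7: parent, skip
            7–6: parent, skip
            visit 11 (parent 7)
              11–6: 6 visited and ≠ parent → cycle
Cycle: 6 – 7 – 11 – 6.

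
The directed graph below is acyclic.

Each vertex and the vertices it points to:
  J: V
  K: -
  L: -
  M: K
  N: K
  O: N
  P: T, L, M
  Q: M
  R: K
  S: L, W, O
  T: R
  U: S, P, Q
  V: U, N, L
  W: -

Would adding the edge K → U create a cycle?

Adding K→U creates a cycle iff U can already reach K.
Path from U: U → P → M → K.
So U → … → K → U is a cycle.

Yes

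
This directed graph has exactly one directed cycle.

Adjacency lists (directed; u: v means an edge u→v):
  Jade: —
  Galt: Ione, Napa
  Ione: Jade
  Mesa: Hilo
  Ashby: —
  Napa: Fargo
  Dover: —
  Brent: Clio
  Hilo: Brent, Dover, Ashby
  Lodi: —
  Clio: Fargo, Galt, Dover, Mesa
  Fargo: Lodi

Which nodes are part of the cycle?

DFS with gray/black marking from Clio:
Clio gray
  Fargo gray
    Lodi gray
    Lodi black
  Fargo black
  Galt gray
    Ione gray
      Jade gray
      Jade black
    Ione black
    Napa gray
      Napa→Fargo: Fargo black — skip
    Napa black
  Galt black
  Dover gray
  Dover black
  Mesa gray
    Hilo gray
      Brent gray
        Brent→Clio: Clio is gray → back edge
Back edge closes the cycle Clio → Mesa → Hilo → Brent → Clio; its vertices are {Clio, Hilo, Mesa, Brent}.

Clio, Hilo, Mesa, Brent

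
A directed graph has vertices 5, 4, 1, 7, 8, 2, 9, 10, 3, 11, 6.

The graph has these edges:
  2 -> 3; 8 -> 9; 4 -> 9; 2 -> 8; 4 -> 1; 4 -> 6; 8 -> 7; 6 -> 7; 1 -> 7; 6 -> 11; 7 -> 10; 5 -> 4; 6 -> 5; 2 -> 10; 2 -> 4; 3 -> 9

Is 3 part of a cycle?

No

3 lies on a cycle iff there is a path from 3 back to itself.
Exploring from 3, it never reaches itself; equivalently, its strongly connected component is a singleton.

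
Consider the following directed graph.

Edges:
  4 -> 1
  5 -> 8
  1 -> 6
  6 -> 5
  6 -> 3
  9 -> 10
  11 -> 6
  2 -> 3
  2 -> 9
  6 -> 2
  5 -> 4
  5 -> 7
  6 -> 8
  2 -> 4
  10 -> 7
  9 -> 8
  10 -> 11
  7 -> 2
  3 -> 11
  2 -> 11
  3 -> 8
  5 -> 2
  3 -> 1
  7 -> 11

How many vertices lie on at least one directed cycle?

A vertex is on a directed cycle iff it belongs to a strongly connected component of size ≥ 2 (or has a self-loop).
The vertices on cycles are {1, 2, 3, 4, 5, 6, 7, 9, 10, 11} — 10 in total.

10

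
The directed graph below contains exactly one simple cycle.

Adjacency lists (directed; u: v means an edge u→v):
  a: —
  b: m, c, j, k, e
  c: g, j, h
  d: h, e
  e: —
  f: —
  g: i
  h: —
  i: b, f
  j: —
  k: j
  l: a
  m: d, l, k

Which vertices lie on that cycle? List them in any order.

DFS with gray/black marking from i:
i gray
  b gray
    m gray
      d gray
        h gray
        h black
        e gray
        e black
      d black
      l gray
        a gray
        a black
      l black
      k gray
        j gray
        j black
      k black
    m black
    c gray
      g gray
        g→i: i is gray → back edge
Back edge closes the cycle i → b → c → g → i; its vertices are {b, c, g, i}.

b, c, g, i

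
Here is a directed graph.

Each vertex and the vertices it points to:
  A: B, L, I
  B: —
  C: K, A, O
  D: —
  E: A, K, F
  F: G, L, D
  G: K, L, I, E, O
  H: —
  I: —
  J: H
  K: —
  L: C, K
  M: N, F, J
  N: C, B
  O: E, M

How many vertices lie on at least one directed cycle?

9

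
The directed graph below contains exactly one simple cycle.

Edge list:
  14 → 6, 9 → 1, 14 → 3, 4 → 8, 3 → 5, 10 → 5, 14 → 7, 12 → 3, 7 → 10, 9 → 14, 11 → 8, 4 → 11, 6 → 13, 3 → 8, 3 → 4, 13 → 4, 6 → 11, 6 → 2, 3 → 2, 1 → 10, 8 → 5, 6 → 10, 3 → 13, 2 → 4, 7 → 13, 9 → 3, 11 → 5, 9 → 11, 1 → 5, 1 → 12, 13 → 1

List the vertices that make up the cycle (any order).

1, 3, 12, 13

DFS with gray/black marking from 1:
1 gray
  5 gray
  5 black
  12 gray
    3 gray
      2 gray
        4 gray
          8 gray
            8→5: 5 black — skip
          8 black
          11 gray
            11→8: 8 black — skip
            11→5: 5 black — skip
          11 black
        4 black
      2 black
      13 gray
        13→4: 4 black — skip
        13→1: 1 is gray → back edge
Back edge closes the cycle 1 → 12 → 3 → 13 → 1; its vertices are {1, 3, 12, 13}.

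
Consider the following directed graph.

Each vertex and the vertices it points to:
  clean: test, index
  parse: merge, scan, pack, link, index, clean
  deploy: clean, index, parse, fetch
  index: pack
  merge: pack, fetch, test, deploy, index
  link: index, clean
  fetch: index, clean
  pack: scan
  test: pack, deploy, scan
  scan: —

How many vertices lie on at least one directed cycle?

7

A vertex is on a directed cycle iff it belongs to a strongly connected component of size ≥ 2 (or has a self-loop).
The vertices on cycles are {link, test, clean, fetch, merge, parse, deploy} — 7 in total.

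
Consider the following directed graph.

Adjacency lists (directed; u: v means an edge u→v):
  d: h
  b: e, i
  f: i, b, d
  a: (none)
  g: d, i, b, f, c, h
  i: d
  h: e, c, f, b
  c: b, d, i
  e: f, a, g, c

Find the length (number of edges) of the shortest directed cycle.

3

For each vertex v, BFS finds the shortest path from v back to v.
The shortest such closed walk is e → g → b → e, length 3.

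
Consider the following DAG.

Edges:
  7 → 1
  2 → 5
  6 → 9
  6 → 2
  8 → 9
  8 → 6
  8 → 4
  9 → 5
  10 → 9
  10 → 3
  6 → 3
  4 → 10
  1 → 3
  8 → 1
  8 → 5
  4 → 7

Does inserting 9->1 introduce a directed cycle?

No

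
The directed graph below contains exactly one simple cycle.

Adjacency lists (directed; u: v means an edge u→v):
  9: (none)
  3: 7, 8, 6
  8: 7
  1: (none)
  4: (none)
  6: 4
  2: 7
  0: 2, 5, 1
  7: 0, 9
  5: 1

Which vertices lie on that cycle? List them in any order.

DFS with gray/black marking from 7:
7 gray
  0 gray
    2 gray
      2→7: 7 is gray → back edge
Back edge closes the cycle 7 → 0 → 2 → 7; its vertices are {0, 2, 7}.

0, 2, 7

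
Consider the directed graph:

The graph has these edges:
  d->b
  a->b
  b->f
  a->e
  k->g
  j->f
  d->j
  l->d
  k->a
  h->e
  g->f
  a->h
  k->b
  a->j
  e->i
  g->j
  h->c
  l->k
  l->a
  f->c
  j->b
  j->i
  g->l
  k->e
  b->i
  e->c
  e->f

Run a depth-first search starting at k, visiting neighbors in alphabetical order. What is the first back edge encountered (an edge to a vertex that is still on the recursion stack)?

l->k

DFS from k (visiting neighbors in alphabetical order); mark gray on enter, black on exit:
k gray
  a gray
    b gray
      f gray
        c gray
        c black
      f black
      i gray
      i black
    b black
    e gray
      e→c: c black — skip
      e→f: f black — skip
      e→i: i black — skip
    e black
    h gray
      h→c: c black — skip
      h→e: e black — skip
    h black
    j gray
      j→b: b black — skip
      j→f: f black — skip
      j→i: i black — skip
    j black
  a black
  k→b: b black — skip
  k→e: e black — skip
  g gray
    g→f: f black — skip
    g→j: j black — skip
    l gray
      l→a: a black — skip
      d gray
        d→b: b black — skip
        d→j: j black — skip
      d black
      l→k: k is gray → back edge
First back edge: l → k.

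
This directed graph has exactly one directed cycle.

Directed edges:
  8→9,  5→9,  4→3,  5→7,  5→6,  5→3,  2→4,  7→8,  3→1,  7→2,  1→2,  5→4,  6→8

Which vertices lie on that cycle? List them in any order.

DFS with gray/black marking from 4:
4 gray
  3 gray
    1 gray
      2 gray
        2→4: 4 is gray → back edge
Back edge closes the cycle 4 → 3 → 1 → 2 → 4; its vertices are {1, 2, 3, 4}.

1, 2, 3, 4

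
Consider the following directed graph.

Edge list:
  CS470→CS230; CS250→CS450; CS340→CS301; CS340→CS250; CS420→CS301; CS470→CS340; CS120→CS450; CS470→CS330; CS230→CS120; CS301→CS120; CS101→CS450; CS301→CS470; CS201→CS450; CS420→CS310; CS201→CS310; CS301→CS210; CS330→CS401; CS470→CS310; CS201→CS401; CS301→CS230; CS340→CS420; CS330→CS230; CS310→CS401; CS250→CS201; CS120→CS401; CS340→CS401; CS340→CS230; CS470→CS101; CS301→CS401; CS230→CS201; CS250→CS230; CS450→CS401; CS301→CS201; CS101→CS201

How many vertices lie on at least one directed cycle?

4

A vertex is on a directed cycle iff it belongs to a strongly connected component of size ≥ 2 (or has a self-loop).
The vertices on cycles are {CS301, CS340, CS420, CS470} — 4 in total.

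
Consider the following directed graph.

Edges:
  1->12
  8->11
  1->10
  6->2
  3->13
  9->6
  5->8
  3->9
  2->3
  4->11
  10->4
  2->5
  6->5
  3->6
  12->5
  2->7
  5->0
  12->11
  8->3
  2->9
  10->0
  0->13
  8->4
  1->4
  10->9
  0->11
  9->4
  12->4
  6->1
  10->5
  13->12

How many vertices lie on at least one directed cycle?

11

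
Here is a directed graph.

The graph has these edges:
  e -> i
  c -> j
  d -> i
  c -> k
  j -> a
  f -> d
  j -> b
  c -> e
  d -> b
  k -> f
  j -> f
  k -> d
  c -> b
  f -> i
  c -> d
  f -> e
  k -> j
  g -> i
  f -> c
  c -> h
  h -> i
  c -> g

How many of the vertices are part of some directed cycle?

4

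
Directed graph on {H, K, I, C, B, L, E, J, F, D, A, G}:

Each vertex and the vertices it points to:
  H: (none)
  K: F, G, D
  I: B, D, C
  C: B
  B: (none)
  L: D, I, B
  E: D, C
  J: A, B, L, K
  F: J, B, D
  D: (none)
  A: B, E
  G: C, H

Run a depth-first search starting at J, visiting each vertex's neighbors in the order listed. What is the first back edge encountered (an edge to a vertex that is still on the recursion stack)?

F→J

DFS from J (visiting each vertex's neighbors in the order listed); mark gray on enter, black on exit:
J gray
  A gray
    B gray
    B black
    E gray
      D gray
      D black
      C gray
        C→B: B black — skip
      C black
    E black
  A black
  J→B: B black — skip
  L gray
    L→D: D black — skip
    I gray
      I→B: B black — skip
      I→D: D black — skip
      I→C: C black — skip
    I black
    L→B: B black — skip
  L black
  K gray
    F gray
      F→J: J is gray → back edge
First back edge: F → J.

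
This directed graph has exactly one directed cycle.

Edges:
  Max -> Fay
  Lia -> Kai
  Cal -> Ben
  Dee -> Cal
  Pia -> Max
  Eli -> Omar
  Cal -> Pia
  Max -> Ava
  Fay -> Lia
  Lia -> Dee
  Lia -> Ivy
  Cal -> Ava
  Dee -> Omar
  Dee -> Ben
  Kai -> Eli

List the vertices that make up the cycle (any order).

Cal, Dee, Fay, Lia, Max, Pia

DFS with gray/black marking from Max:
Max gray
  Ava gray
  Ava black
  Fay gray
    Lia gray
      Kai gray
        Eli gray
          Omar gray
          Omar black
        Eli black
      Kai black
      Dee gray
        Ben gray
        Ben black
        Dee→Omar: Omar black — skip
        Cal gray
          Cal→Ben: Ben black — skip
          Cal→Ava: Ava black — skip
          Pia gray
            Pia→Max: Max is gray → back edge
Back edge closes the cycle Max → Fay → Lia → Dee → Cal → Pia → Max; its vertices are {Cal, Dee, Fay, Lia, Max, Pia}.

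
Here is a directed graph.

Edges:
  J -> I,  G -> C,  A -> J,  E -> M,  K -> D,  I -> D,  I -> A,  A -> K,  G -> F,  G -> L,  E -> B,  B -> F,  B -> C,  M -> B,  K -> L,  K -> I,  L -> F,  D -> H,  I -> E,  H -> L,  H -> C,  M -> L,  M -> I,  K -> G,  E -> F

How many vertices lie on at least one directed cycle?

6

A vertex is on a directed cycle iff it belongs to a strongly connected component of size ≥ 2 (or has a self-loop).
The vertices on cycles are {A, E, I, J, K, M} — 6 in total.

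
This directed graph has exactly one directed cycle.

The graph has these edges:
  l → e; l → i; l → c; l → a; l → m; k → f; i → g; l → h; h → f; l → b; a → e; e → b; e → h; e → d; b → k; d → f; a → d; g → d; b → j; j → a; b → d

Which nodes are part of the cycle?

a, b, e, j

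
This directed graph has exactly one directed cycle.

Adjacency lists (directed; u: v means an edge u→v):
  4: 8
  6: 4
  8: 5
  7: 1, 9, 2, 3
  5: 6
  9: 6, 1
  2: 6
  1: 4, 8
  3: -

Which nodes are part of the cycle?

DFS with gray/black marking from 6:
6 gray
  4 gray
    8 gray
      5 gray
        5→6: 6 is gray → back edge
Back edge closes the cycle 6 → 4 → 8 → 5 → 6; its vertices are {4, 5, 6, 8}.

4, 5, 6, 8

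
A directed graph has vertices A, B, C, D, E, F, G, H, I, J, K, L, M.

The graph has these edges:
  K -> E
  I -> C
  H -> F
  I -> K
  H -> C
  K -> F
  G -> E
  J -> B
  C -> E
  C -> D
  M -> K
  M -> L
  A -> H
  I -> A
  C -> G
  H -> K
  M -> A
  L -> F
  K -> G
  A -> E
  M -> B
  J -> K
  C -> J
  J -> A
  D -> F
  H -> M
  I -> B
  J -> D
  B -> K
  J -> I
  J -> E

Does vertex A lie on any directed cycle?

Yes

A is on a cycle iff A can reach itself via ≥1 edge.
A → H → M → A — yes.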